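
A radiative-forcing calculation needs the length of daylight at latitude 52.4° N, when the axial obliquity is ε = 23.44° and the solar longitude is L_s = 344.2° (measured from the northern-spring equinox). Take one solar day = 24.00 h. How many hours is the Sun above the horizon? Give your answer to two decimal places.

10.92 h

Solar declination: sin δ = sin ε · sin L_s = sin 23.44° × sin 344.2° = -0.10831, so δ = -6.218°.
cos h₀ = −tan ϕ · tan δ = −tan(+52.4°) × tan(-6.218°) = 0.1415, so h₀ = 1.4288 rad = 81.87°.
Daylight = 2h₀/(2π) × 24.00 h = (1.4288/π) × 24.00 = 10.92 h.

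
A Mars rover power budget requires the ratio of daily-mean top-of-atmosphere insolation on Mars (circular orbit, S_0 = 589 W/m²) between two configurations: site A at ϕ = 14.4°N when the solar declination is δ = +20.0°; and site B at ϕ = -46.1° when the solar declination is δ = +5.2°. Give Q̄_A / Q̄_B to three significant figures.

— Configuration A (ϕ=+14.4°):
cos h₀ = −tan(+14.4°) tan(+20.000°) = -0.0935, h₀ = 1.6644 rad.
Bracket: h₀ sin ϕ sin δ + cos ϕ cos δ sin h₀ = 1.6644×0.24869×0.34202 + 0.96858×0.93969×0.99562 = 0.141569 + 0.906178 = 1.047747.
Q̄ = (S_0/π) × [bracket] = (589/π) × 1.047747 = 196.44 W/m².
— Configuration B (ϕ=-46.1°):
cos h₀ = −tan(-46.1°) tan(+5.200°) = 0.0946, h₀ = 1.4761 rad.
Bracket: h₀ sin ϕ sin δ + cos ϕ cos δ sin h₀ = 1.4761×-0.72055×0.09063 + 0.69340×0.99588×0.99552 = -0.096394 + 0.687450 = 0.591056.
Q̄ = (S_0/π) × [bracket] = (589/π) × 0.591056 = 110.81 W/m².
Ratio Q̄_A / Q̄_B = 196.44 / 110.81 = 1.773.

Q̄_A / Q̄_B ≈ 1.77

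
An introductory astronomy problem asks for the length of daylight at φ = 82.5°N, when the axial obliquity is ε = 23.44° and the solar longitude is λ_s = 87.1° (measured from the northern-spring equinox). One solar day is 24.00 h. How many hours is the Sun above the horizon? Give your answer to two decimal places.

24.00 h

Solar declination: sin δ = sin ε · sin λ_s = sin 23.44° × sin 87.1° = 0.39728, so δ = +23.408°.
Sunrise equation: cos H₀ = −tan φ · tan δ = -3.2883 ≤ −1, so the Sun never sets (polar day) and H₀ = π.
Daylight = 2H₀/(2π) × 24.00 h = (3.1416/π) × 24.00 = 24.00 h.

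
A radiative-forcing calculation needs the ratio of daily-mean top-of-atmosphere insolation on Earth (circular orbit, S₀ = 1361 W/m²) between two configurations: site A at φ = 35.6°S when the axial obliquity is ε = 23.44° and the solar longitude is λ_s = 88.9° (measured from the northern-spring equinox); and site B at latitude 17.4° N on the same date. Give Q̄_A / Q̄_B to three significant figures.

— Configuration A (φ=-35.6°):
Solar declination: sin δ = sin ε · sin λ_s = sin 23.44° × sin 88.9° = 0.39772, so δ = +23.435°.
cos H₀ = −tan(-35.6°) tan(+23.435°) = 0.3103, H₀ = 1.2552 rad.
Bracket: H₀ sin φ sin δ + cos φ cos δ sin H₀ = 1.2552×-0.58212×0.39772 + 0.81310×0.91751×0.95063 = -0.290605 + 0.709196 = 0.418591.
Q̄ = (S₀/π) × [bracket] = (1361/π) × 0.418591 = 181.34 W/m².
— Configuration B (φ=+17.4°):
cos H₀ = −tan(+17.4°) tan(+23.435°) = -0.1358, H₀ = 1.7071 rad.
Bracket: H₀ sin φ sin δ + cos φ cos δ sin H₀ = 1.7071×0.29904×0.39772 + 0.95424×0.91751×0.99073 = 0.203033 + 0.867409 = 1.070442.
Q̄ = (S₀/π) × [bracket] = (1361/π) × 1.070442 = 463.74 W/m².
Ratio Q̄_A / Q̄_B = 181.34 / 463.74 = 0.3910.

Q̄_A / Q̄_B ≈ 0.391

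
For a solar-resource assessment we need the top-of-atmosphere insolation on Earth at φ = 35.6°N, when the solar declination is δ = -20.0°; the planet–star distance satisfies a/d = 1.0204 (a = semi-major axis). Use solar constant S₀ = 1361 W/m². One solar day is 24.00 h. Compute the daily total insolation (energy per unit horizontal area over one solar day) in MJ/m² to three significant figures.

cos H₀ = −tan(+35.6°) tan(-20.000°) = 0.2606, H₀ = 1.3072 rad.
Bracket: H₀ sin φ sin δ + cos φ cos δ sin H₀ = 1.3072×0.58212×-0.34202 + 0.81310×0.93969×0.96545 = -0.260259 + 0.737664 = 0.477405.
Inverse-square distance factor (a/d)² = 1.0204² = 1.041216.
Q̄ = (S₀/π) × 1.041216 × [bracket] = (1361/π) × 1.041216 × 0.477405 = 215.35 W/m².
Daily total = Q̄ × 24.00 h × 3600 s/h = 215.35 × 24.00 × 3600 / 10⁶ = 18.61 MJ/m².

18.6 MJ/m²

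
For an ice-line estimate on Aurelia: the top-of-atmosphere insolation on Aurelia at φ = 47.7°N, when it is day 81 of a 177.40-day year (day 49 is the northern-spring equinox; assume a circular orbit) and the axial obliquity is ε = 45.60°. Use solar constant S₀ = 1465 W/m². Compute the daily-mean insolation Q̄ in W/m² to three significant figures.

Solar longitude: λ_s = 360° × (81 − 49)/177.40 = 64.938°.
sin δ = sin 45.60° × sin 64.938° = 0.64720, so δ = +40.331°.
cos H₀ = −tan(+47.7°) tan(+40.331°) = -0.9330, H₀ = 2.7736 rad.
Bracket: H₀ sin φ sin δ + cos φ cos δ sin H₀ = 2.7736×0.73963×0.64720 + 0.67301×0.76232×0.35978 = 1.327691 + 0.184585 = 1.512276.
Q̄ = (S₀/π) × [bracket] = (1465/π) × 1.512276 = 705.2 W/m².

Q̄ ≈ 705 W/m²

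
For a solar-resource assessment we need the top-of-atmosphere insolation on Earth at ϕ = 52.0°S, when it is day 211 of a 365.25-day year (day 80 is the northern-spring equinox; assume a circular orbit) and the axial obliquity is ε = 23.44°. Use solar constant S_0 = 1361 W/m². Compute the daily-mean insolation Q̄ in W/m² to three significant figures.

Solar longitude: L_s = 360° × (211 − 80)/365.25 = 129.117°.
sin δ = sin 23.44° × sin 129.117° = 0.30863, so δ = +17.977°.
cos h₀ = −tan(-52.0°) tan(+17.977°) = 0.4153, h₀ = 1.1425 rad.
Bracket: h₀ sin ϕ sin δ + cos ϕ cos δ sin h₀ = 1.1425×-0.78801×0.30863 + 0.61566×0.95118×0.90968 = -0.277860 + 0.532712 = 0.254852.
Q̄ = (S_0/π) × [bracket] = (1361/π) × 0.254852 = 110.4 W/m².

Q̄ ≈ 110 W/m²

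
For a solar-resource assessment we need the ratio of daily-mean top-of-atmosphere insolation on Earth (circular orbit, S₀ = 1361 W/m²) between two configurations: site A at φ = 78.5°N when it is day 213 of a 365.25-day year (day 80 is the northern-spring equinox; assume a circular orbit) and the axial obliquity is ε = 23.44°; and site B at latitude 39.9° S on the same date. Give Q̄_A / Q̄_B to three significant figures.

Q̄_A / Q̄_B ≈ 2.03

— Configuration A (φ=+78.5°):
Solar longitude: λ_s = 360° × (213 − 80)/365.25 = 131.088°.
sin δ = sin 23.44° × sin 131.088° = 0.29981, so δ = +17.446°.
cos H₀ = −tan(+78.5°) tan(+17.446°) = -1.5447 ≤ −1 ⇒ polar day, H₀ = π.
Bracket: H₀ sin φ sin δ + cos φ cos δ sin H₀ = 3.1416×0.97992×0.29981 + 0.19937×0.95400×0.00000 = 0.922970 + 0.000000 = 0.922970.
Q̄ = (S₀/π) × [bracket] = (1361/π) × 0.922970 = 399.85 W/m².
— Configuration B (φ=-39.9°):
cos H₀ = −tan(-39.9°) tan(+17.446°) = 0.2628, H₀ = 1.3049 rad.
Bracket: H₀ sin φ sin δ + cos φ cos δ sin H₀ = 1.3049×-0.64145×0.29981 + 0.76717×0.95400×0.96486 = -0.250949 + 0.706162 = 0.455213.
Q̄ = (S₀/π) × [bracket] = (1361/π) × 0.455213 = 197.21 W/m².
Ratio Q̄_A / Q̄_B = 399.85 / 197.21 = 2.028.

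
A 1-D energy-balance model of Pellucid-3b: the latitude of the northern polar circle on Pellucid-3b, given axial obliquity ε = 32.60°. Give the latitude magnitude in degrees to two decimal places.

57.40°

The polar circle is the lowest latitude that experiences at least one full rotation of continuous daylight at the northern-summer solstice; it lies at |ϕ| = 90° − ε = 90° − 32.60° = 57.40°.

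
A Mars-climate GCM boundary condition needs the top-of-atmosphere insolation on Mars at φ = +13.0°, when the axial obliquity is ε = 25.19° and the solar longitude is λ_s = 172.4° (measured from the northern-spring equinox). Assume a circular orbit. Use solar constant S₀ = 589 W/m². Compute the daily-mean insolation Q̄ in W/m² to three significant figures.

Solar declination: sin δ = sin ε · sin λ_s = sin 25.19° × sin 172.4° = 0.05629, so δ = +3.227°.
cos H₀ = −tan(+13.0°) tan(+3.227°) = -0.0130, H₀ = 1.5838 rad.
Bracket: H₀ sin φ sin δ + cos φ cos δ sin H₀ = 1.5838×0.22495×0.05629 + 0.97437×0.99841×0.99992 = 0.020055 + 0.972743 = 0.992798.
Q̄ = (S₀/π) × [bracket] = (589/π) × 0.992798 = 186.1 W/m².

Q̄ ≈ 186 W/m²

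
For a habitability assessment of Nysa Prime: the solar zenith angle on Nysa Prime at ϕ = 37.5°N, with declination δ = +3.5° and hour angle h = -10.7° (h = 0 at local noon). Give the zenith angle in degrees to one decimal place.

cos θ_z = sin ϕ sin δ + cos ϕ cos δ cos h = 0.037164 + 0.778105 = 0.815269.
θ_z = arccos(0.815269) = 35.4°.

θ_z = 35.4°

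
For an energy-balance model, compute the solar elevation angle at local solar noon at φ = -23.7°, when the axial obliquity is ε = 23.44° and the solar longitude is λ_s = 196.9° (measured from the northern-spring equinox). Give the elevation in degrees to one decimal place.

Solar declination: sin δ = sin ε · sin λ_s = sin 23.44° × sin 196.9° = -0.11564, so δ = -6.640°.
At local noon the hour angle is zero, so the zenith angle equals |φ − δ| = |-23.7° − (-6.640°)| = 17.060°.
Elevation = 90° − 17.060° = 72.9°.

72.9°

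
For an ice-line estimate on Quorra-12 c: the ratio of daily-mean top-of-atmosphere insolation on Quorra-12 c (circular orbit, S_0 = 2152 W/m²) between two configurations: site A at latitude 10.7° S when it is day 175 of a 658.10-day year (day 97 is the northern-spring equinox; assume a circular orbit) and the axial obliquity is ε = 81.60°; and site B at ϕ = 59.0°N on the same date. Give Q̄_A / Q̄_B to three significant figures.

Q̄_A / Q̄_B ≈ 0.301

— Configuration A (ϕ=-10.7°):
Solar longitude: L_s = 360° × (175 − 97)/658.10 = 42.668°.
sin δ = sin 81.60° × sin 42.668° = 0.67048, so δ = +42.104°.
cos h₀ = −tan(-10.7°) tan(+42.104°) = 0.1708, h₀ = 1.3992 rad.
Bracket: h₀ sin ϕ sin δ + cos ϕ cos δ sin h₀ = 1.3992×-0.18567×0.67048 + 0.98261×0.74193×0.98531 = -0.174184 + 0.718318 = 0.544134.
Q̄ = (S_0/π) × [bracket] = (2152/π) × 0.544134 = 372.73 W/m².
— Configuration B (ϕ=+59.0°):
cos h₀ = −tan(+59.0°) tan(+42.104°) = -1.5040 ≤ −1 ⇒ polar day, h₀ = π.
Bracket: h₀ sin ϕ sin δ + cos ϕ cos δ sin h₀ = 3.1416×0.85717×0.67048 + 0.51504×0.74193×0.00000 = 1.805526 + 0.000000 = 1.805526.
Q̄ = (S_0/π) × [bracket] = (2152/π) × 1.805526 = 1236.8 W/m².
Ratio Q̄_A / Q̄_B = 372.73 / 1236.8 = 0.3014.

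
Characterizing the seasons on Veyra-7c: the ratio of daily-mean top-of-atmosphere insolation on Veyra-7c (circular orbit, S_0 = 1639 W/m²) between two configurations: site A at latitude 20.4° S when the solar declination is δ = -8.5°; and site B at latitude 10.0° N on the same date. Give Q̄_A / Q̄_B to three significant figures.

Q̄_A / Q̄_B ≈ 1.08

— Configuration A (ϕ=-20.4°):
cos h₀ = −tan(-20.4°) tan(-8.500°) = -0.0556, h₀ = 1.6264 rad.
Bracket: h₀ sin ϕ sin δ + cos ϕ cos δ sin h₀ = 1.6264×-0.34857×-0.14781 + 0.93728×0.98902×0.99845 = 0.083796 + 0.925552 = 1.009348.
Q̄ = (S_0/π) × [bracket] = (1639/π) × 1.009348 = 526.59 W/m².
— Configuration B (ϕ=+10.0°):
cos h₀ = −tan(+10.0°) tan(-8.500°) = 0.0264, h₀ = 1.5444 rad.
Bracket: h₀ sin ϕ sin δ + cos ϕ cos δ sin h₀ = 1.5444×0.17365×-0.14781 + 0.98481×0.98902×0.99965 = -0.039640 + 0.973656 = 0.934016.
Q̄ = (S_0/π) × [bracket] = (1639/π) × 0.934016 = 487.29 W/m².
Ratio Q̄_A / Q̄_B = 526.59 / 487.29 = 1.081.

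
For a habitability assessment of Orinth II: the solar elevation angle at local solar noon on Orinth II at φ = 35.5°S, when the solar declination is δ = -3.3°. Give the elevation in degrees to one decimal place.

At local noon the hour angle is zero, so the zenith angle equals |φ − δ| = |-35.5° − (-3.300°)| = 32.200°.
Elevation = 90° − 32.200° = 57.8°.

57.8°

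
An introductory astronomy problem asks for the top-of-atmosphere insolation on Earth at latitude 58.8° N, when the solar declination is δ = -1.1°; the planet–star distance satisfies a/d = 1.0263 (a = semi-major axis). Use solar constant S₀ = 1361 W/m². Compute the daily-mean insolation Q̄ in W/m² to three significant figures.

Q̄ ≈ 225 W/m²

cos H₀ = −tan(+58.8°) tan(-1.100°) = 0.0317, H₀ = 1.5391 rad.
Bracket: H₀ sin φ sin δ + cos φ cos δ sin H₀ = 1.5391×0.85536×-0.01920 + 0.51803×0.99982×0.99950 = -0.025277 + 0.517678 = 0.492401.
Inverse-square distance factor (a/d)² = 1.0263² = 1.053292.
Q̄ = (S₀/π) × 1.053292 × [bracket] = (1361/π) × 1.053292 × 0.492401 = 224.7 W/m².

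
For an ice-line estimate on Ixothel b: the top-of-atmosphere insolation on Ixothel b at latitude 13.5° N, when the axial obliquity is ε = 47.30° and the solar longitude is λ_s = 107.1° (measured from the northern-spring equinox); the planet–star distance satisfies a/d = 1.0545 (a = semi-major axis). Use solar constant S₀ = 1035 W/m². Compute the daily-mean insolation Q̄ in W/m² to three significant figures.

Solar declination: sin δ = sin ε · sin λ_s = sin 47.30° × sin 107.1° = 0.70243, so δ = +44.622°.
cos H₀ = −tan(+13.5°) tan(+44.622°) = -0.2369, H₀ = 1.8100 rad.
Bracket: H₀ sin φ sin δ + cos φ cos δ sin H₀ = 1.8100×0.23345×0.70243 + 0.97237×0.71176×0.97153 = 0.296808 + 0.672390 = 0.969198.
Inverse-square distance factor (a/d)² = 1.0545² = 1.111970.
Q̄ = (S₀/π) × 1.111970 × [bracket] = (1035/π) × 1.111970 × 0.969198 = 355.1 W/m².

Q̄ ≈ 355 W/m²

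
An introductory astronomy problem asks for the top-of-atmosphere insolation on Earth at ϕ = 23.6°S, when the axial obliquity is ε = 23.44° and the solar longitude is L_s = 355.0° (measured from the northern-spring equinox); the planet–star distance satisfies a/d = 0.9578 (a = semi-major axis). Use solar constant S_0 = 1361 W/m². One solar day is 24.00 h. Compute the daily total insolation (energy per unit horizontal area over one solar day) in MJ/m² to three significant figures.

32.2 MJ/m²

Solar declination: sin δ = sin ε · sin L_s = sin 23.44° × sin 355.0° = -0.03467, so δ = -1.987°.
cos h₀ = −tan(-23.6°) tan(-1.987°) = -0.0152, h₀ = 1.5860 rad.
Bracket: h₀ sin ϕ sin δ + cos ϕ cos δ sin h₀ = 1.5860×-0.40035×-0.03467 + 0.91636×0.99940×0.99989 = 0.022014 + 0.915709 = 0.937723.
Inverse-square distance factor (a/d)² = 0.9578² = 0.917381.
Q̄ = (S_0/π) × 0.917381 × [bracket] = (1361/π) × 0.917381 × 0.937723 = 372.68 W/m².
Daily total = Q̄ × 24.00 h × 3600 s/h = 372.68 × 24.00 × 3600 / 10⁶ = 32.20 MJ/m².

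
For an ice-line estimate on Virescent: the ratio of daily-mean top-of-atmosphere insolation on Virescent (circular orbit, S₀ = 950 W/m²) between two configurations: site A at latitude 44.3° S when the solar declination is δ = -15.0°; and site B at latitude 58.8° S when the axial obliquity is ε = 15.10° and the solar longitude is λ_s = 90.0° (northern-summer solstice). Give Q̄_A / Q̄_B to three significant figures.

— Configuration A (φ=-44.3°):
cos H₀ = −tan(-44.3°) tan(-15.000°) = -0.2615, H₀ = 1.8354 rad.
Bracket: H₀ sin φ sin δ + cos φ cos δ sin H₀ = 1.8354×-0.69842×-0.25882 + 0.71569×0.96593×0.96521 = 0.331776 + 0.667256 = 0.999032.
Q̄ = (S₀/π) × [bracket] = (950/π) × 0.999032 = 302.10 W/m².
— Configuration B (φ=-58.8°):
Solar declination: sin δ = sin ε · sin λ_s = sin 15.10° × sin 90.0° = 0.26050, so δ = +15.100°.
cos H₀ = −tan(-58.8°) tan(+15.100°) = 0.4455, H₀ = 1.1090 rad.
Bracket: H₀ sin φ sin δ + cos φ cos δ sin H₀ = 1.1090×-0.85536×0.26050 + 0.51803×0.96547×0.89527 = -0.247109 + 0.447763 = 0.200654.
Q̄ = (S₀/π) × [bracket] = (950/π) × 0.200654 = 60.677 W/m².
Ratio Q̄_A / Q̄_B = 302.10 / 60.677 = 4.979.

Q̄_A / Q̄_B ≈ 4.98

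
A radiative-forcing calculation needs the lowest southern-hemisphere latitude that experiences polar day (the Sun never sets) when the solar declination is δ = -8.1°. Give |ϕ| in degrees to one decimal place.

Polar day requires cos h₀ = −tan ϕ tan δ ≤ −1, i.e. tan ϕ tan δ ≥ 1.
The boundary is |tan ϕ| · |tan δ| = 1, so |ϕ| = 90° − |δ| = 90° − 8.1° = 81.9° in the southern hemisphere.

|ϕ| = 81.9°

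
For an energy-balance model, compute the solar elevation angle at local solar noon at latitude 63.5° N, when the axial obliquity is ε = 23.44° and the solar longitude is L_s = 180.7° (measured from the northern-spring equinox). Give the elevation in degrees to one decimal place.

26.2°

Solar declination: sin δ = sin ε · sin L_s = sin 23.44° × sin 180.7° = -0.00486, so δ = -0.278°.
At local noon the hour angle is zero, so the zenith angle equals |ϕ − δ| = |+63.5° − (-0.278°)| = 63.778°.
Elevation = 90° − 63.778° = 26.2°.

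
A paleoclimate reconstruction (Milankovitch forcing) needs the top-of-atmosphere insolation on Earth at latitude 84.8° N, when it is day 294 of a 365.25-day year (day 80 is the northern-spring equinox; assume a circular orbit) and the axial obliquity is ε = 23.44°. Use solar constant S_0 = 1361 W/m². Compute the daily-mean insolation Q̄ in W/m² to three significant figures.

Solar longitude: L_s = 360° × (294 − 80)/365.25 = 210.924°.
sin δ = sin 23.44° × sin 210.924° = -0.20442, so δ = -11.796°.
cos h₀ = −tan(+84.8°) tan(-11.796°) = 2.2947 ≥ 1 ⇒ polar night, h₀ = 0 and Q̄ = 0.

Q̄ ≈ 0.00 W/m²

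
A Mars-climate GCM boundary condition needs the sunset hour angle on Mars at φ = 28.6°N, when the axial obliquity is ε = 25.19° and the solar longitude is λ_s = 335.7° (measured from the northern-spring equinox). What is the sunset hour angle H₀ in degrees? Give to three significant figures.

H₀ = 84.4°

Solar declination: sin δ = sin ε · sin λ_s = sin 25.19° × sin 335.7° = -0.17515, so δ = -10.087°.
cos H₀ = −tan φ · tan δ = −tan(+28.6°) × tan(-10.087°) = 0.0970, so H₀ = 1.4736 rad = 84.43°.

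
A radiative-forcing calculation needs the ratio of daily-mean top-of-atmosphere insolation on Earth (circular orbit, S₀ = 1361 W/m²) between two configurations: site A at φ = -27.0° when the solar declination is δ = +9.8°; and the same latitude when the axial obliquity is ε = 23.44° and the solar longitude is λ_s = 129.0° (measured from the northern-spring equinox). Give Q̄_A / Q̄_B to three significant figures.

— Configuration A (φ=-27.0°):
cos H₀ = −tan(-27.0°) tan(+9.800°) = 0.0880, H₀ = 1.4827 rad.
Bracket: H₀ sin φ sin δ + cos φ cos δ sin H₀ = 1.4827×-0.45399×0.17021 + 0.89101×0.98541×0.99612 = -0.114574 + 0.874603 = 0.760029.
Q̄ = (S₀/π) × [bracket] = (1361/π) × 0.760029 = 329.26 W/m².
— Configuration B (φ=-27.0°):
Solar declination: sin δ = sin ε · sin λ_s = sin 23.44° × sin 129.0° = 0.30914, so δ = +18.007°.
cos H₀ = −tan(-27.0°) tan(+18.007°) = 0.1656, H₀ = 1.4044 rad.
Bracket: H₀ sin φ sin δ + cos φ cos δ sin H₀ = 1.4044×-0.45399×0.30914 + 0.89101×0.95102×0.98619 = -0.197103 + 0.835666 = 0.638563.
Q̄ = (S₀/π) × [bracket] = (1361/π) × 0.638563 = 276.64 W/m².
Ratio Q̄_A / Q̄_B = 329.26 / 276.64 = 1.190.

Q̄_A / Q̄_B ≈ 1.19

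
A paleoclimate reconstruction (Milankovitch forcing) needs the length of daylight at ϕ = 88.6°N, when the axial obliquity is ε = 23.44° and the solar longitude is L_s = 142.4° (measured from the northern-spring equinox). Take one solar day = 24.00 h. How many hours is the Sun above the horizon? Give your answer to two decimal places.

Solar declination: sin δ = sin ε · sin L_s = sin 23.44° × sin 142.4° = 0.24271, so δ = +14.046°.
Sunrise equation: cos h₀ = −tan ϕ · tan δ = -10.2371 ≤ −1, so the Sun never sets (polar day) and h₀ = π.
Daylight = 2h₀/(2π) × 24.00 h = (3.1416/π) × 24.00 = 24.00 h.

24.00 h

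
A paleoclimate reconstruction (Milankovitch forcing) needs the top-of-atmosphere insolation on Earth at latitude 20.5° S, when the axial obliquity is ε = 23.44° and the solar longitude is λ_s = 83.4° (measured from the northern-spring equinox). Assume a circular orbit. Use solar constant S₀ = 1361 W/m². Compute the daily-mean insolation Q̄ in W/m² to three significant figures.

Solar declination: sin δ = sin ε · sin λ_s = sin 23.44° × sin 83.4° = 0.39515, so δ = +23.275°.
cos H₀ = −tan(-20.5°) tan(+23.275°) = 0.1608, H₀ = 1.4093 rad.
Bracket: H₀ sin φ sin δ + cos φ cos δ sin H₀ = 1.4093×-0.35021×0.39515 + 0.93667×0.91862×0.98698 = -0.195027 + 0.849241 = 0.654214.
Q̄ = (S₀/π) × [bracket] = (1361/π) × 0.654214 = 283.4 W/m².

Q̄ ≈ 283 W/m²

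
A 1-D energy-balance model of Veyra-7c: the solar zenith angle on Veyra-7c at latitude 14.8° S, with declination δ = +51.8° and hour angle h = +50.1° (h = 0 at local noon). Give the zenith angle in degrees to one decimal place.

cos θ_z = sin φ sin δ + cos φ cos δ cos h = -0.200744 + 0.383517 = 0.182773.
θ_z = arccos(0.182773) = 79.5°.

θ_z = 79.5°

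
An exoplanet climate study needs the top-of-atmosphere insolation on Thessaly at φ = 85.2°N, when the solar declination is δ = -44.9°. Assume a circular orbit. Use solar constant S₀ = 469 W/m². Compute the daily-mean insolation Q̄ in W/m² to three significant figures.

cos H₀ = −tan(+85.2°) tan(-44.900°) = 11.8672 ≥ 1 ⇒ polar night, H₀ = 0 and Q̄ = 0.

Q̄ ≈ 0.00 W/m²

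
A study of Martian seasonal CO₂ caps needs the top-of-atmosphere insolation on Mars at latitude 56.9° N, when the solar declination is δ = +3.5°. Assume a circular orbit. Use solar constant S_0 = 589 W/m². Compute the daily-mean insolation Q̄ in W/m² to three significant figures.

cos h₀ = −tan(+56.9°) tan(+3.500°) = -0.0938, h₀ = 1.6648 rad.
Bracket: h₀ sin ϕ sin δ + cos ϕ cos δ sin h₀ = 1.6648×0.83772×0.06105 + 0.54610×0.99813×0.99559 = 0.085143 + 0.542675 = 0.627818.
Q̄ = (S_0/π) × [bracket] = (589/π) × 0.627818 = 117.7 W/m².

Q̄ ≈ 118 W/m²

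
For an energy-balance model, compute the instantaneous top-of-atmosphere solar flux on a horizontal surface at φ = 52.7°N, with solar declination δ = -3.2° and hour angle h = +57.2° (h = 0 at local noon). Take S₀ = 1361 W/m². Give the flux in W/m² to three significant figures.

386 W/m²

cos θ_z = sin φ sin δ + cos φ cos δ cos h = -0.044405 + 0.327757 = 0.283352.
Flux = S₀ · cos θ_z = 1361 × 0.283352 = 385.6 W/m².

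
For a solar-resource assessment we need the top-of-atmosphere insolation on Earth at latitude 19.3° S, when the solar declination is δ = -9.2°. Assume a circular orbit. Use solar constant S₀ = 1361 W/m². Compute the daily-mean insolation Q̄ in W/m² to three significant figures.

Q̄ ≈ 440 W/m²

cos H₀ = −tan(-19.3°) tan(-9.200°) = -0.0567, H₀ = 1.6275 rad.
Bracket: H₀ sin φ sin δ + cos φ cos δ sin H₀ = 1.6275×-0.33051×-0.15988 + 0.94380×0.98714×0.99839 = 0.086000 + 0.930163 = 1.016163.
Q̄ = (S₀/π) × [bracket] = (1361/π) × 1.016163 = 440.2 W/m².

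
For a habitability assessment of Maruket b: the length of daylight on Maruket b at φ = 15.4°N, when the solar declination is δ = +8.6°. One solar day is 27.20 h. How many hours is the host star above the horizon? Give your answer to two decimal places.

cos H₀ = −tan φ · tan δ = −tan(+15.4°) × tan(+8.600°) = -0.0417, so H₀ = 1.6125 rad = 92.39°.
Daylight = 2H₀/(2π) × 27.20 h = (1.6125/π) × 27.20 = 13.96 h.

13.96 h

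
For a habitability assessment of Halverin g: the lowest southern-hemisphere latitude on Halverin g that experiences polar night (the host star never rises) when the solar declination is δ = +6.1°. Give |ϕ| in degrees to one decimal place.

Polar night requires cos h₀ = −tan ϕ tan δ ≥ 1, i.e. tan ϕ tan δ ≤ −1.
The boundary is |tan ϕ| · |tan δ| = 1, so |ϕ| = 90° − |δ| = 90° − 6.1° = 83.9° in the southern hemisphere.

|ϕ| = 83.9°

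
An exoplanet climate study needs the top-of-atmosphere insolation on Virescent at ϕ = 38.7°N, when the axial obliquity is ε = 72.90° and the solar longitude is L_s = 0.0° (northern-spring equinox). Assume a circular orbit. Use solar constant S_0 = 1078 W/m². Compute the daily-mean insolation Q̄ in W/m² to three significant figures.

Solar declination: sin δ = sin ε · sin L_s = sin 72.90° × sin 0.0° = 0.00000, so δ = +0.000°.
cos h₀ = −tan(+38.7°) tan(+0.000°) = -0.0000, h₀ = 1.5708 rad.
Bracket: h₀ sin ϕ sin δ + cos ϕ cos δ sin h₀ = 1.5708×0.62524×0.00000 + 0.78043×1.00000×1.00000 = 0.000000 + 0.780430 = 0.780430.
Q̄ = (S_0/π) × [bracket] = (1078/π) × 0.780430 = 267.8 W/m².

Q̄ ≈ 268 W/m²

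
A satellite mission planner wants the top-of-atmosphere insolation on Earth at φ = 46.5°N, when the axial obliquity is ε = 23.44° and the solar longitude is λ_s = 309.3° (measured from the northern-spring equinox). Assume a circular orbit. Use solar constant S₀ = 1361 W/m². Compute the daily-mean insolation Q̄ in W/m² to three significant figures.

Solar declination: sin δ = sin ε · sin λ_s = sin 23.44° × sin 309.3° = -0.30782, so δ = -17.928°.
cos H₀ = −tan(+46.5°) tan(-17.928°) = 0.3409, H₀ = 1.2229 rad.
Bracket: H₀ sin φ sin δ + cos φ cos δ sin H₀ = 1.2229×0.72537×-0.30782 + 0.68835×0.95144×0.94009 = -0.273053 + 0.615687 = 0.342634.
Q̄ = (S₀/π) × [bracket] = (1361/π) × 0.342634 = 148.4 W/m².

Q̄ ≈ 148 W/m²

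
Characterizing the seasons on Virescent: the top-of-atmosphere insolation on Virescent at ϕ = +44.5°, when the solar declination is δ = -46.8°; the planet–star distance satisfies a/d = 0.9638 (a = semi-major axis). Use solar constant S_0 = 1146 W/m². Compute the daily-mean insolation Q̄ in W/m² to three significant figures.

Q̄ ≈ 0.00 W/m²

cos h₀ = −tan(+44.5°) tan(-46.800°) = 1.0465 ≥ 1 ⇒ polar night, h₀ = 0 and Q̄ = 0.
Inverse-square distance factor (a/d)² = 0.9638² = 0.928910.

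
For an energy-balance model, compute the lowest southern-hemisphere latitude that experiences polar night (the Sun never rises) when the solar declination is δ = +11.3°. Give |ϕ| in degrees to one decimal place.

|ϕ| = 78.7°

Polar night requires cos h₀ = −tan ϕ tan δ ≥ 1, i.e. tan ϕ tan δ ≤ −1.
The boundary is |tan ϕ| · |tan δ| = 1, so |ϕ| = 90° − |δ| = 90° − 11.3° = 78.7° in the southern hemisphere.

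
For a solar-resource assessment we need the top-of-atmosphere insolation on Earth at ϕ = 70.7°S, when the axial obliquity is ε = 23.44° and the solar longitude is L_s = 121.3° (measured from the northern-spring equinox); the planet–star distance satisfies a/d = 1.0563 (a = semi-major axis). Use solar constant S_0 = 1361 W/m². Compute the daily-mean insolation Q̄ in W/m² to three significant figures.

Q̄ ≈ 0.00 W/m²

Solar declination: sin δ = sin ε · sin L_s = sin 23.44° × sin 121.3° = 0.33989, so δ = +19.870°.
cos h₀ = −tan(-70.7°) tan(+19.870°) = 1.0320 ≥ 1 ⇒ polar night, h₀ = 0 and Q̄ = 0.
Inverse-square distance factor (a/d)² = 1.0563² = 1.115770.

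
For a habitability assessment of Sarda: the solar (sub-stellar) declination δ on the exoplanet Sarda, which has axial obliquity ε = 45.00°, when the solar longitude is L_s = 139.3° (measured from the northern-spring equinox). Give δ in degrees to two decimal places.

sin δ = sin ε · sin L_s = sin 45.00° × sin 139.3° = 0.461103.
δ = arcsin(0.461103) = +27.46°.

δ = +27.46°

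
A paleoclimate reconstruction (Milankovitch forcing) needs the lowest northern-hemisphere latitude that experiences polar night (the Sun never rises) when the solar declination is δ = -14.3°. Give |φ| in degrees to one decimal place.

Polar night requires cos H₀ = −tan φ tan δ ≥ 1, i.e. tan φ tan δ ≤ −1.
The boundary is |tan φ| · |tan δ| = 1, so |φ| = 90° − |δ| = 90° − 14.3° = 75.7° in the northern hemisphere.

|φ| = 75.7°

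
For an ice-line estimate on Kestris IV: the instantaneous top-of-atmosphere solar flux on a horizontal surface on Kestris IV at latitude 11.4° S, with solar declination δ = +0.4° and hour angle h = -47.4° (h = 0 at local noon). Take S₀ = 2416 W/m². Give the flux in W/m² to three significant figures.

cos θ_z = sin φ sin δ + cos φ cos δ cos h = -0.001380 + 0.663506 = 0.662126.
Flux = S₀ · cos θ_z = 2416 × 0.662126 = 1600 W/m².

1.60e+03 W/m²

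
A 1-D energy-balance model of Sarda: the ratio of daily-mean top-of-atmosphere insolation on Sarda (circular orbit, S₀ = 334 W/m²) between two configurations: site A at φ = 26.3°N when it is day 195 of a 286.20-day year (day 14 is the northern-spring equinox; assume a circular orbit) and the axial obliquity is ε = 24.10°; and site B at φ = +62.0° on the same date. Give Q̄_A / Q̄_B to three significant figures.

— Configuration A (φ=+26.3°):
Solar longitude: λ_s = 360° × (195 − 14)/286.20 = 227.673°.
sin δ = sin 24.10° × sin 227.673° = -0.30188, so δ = -17.571°.
cos H₀ = −tan(+26.3°) tan(-17.571°) = 0.1565, H₀ = 1.4136 rad.
Bracket: H₀ sin φ sin δ + cos φ cos δ sin H₀ = 1.4136×0.44307×-0.30188 + 0.89649×0.95334×0.98768 = -0.189075 + 0.844130 = 0.655055.
Q̄ = (S₀/π) × [bracket] = (334/π) × 0.655055 = 69.643 W/m².
— Configuration B (φ=+62.0°):
cos H₀ = −tan(+62.0°) tan(-17.571°) = 0.5955, H₀ = 0.9328 rad.
Bracket: H₀ sin φ sin δ + cos φ cos δ sin H₀ = 0.9328×0.88295×-0.30188 + 0.46947×0.95334×0.80332 = -0.248633 + 0.359538 = 0.110905.
Q̄ = (S₀/π) × [bracket] = (334/π) × 0.110905 = 11.791 W/m².
Ratio Q̄_A / Q̄_B = 69.643 / 11.791 = 5.906.

Q̄_A / Q̄_B ≈ 5.91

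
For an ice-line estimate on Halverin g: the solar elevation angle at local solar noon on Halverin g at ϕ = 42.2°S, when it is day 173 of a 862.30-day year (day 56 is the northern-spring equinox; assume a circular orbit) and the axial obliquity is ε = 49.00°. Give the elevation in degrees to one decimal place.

Solar longitude: L_s = 360° × (173 − 56)/862.30 = 48.846°.
sin δ = sin 49.00° × sin 48.846° = 0.56825, so δ = +34.629°.
At local noon the hour angle is zero, so the zenith angle equals |ϕ − δ| = |-42.2° − (+34.629°)| = 76.829°.
Elevation = 90° − 76.829° = 13.2°.

13.2°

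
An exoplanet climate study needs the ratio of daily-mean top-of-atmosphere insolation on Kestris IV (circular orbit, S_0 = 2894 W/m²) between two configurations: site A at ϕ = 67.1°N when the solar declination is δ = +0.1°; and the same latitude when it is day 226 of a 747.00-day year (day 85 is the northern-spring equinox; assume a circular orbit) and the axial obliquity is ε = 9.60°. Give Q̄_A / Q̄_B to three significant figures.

— Configuration A (ϕ=+67.1°):
cos h₀ = −tan(+67.1°) tan(+0.100°) = -0.0041, h₀ = 1.5749 rad.
Bracket: h₀ sin ϕ sin δ + cos ϕ cos δ sin h₀ = 1.5749×0.92119×0.00175 + 0.38912×1.00000×0.99999 = 0.002539 + 0.389116 = 0.391655.
Q̄ = (S_0/π) × [bracket] = (2894/π) × 0.391655 = 360.79 W/m².
— Configuration B (ϕ=+67.1°):
Solar longitude: L_s = 360° × (226 − 85)/747.00 = 67.952°.
sin δ = sin 9.60° × sin 67.952° = 0.15457, so δ = +8.892°.
cos h₀ = −tan(+67.1°) tan(+8.892°) = -0.3704, h₀ = 1.9502 rad.
Bracket: h₀ sin ϕ sin δ + cos ϕ cos δ sin h₀ = 1.9502×0.92119×0.15457 + 0.38912×0.98798×0.92888 = 0.277686 + 0.357101 = 0.634787.
Q̄ = (S_0/π) × [bracket] = (2894/π) × 0.634787 = 584.76 W/m².
Ratio Q̄_A / Q̄_B = 360.79 / 584.76 = 0.6170.

Q̄_A / Q̄_B ≈ 0.617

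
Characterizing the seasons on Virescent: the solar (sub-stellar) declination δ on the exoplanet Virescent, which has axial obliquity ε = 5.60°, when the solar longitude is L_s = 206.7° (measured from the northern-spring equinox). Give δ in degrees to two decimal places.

sin δ = sin ε · sin L_s = sin 5.60° × sin 206.7° = -0.043846.
δ = arcsin(-0.043846) = -2.51°.

δ = -2.51°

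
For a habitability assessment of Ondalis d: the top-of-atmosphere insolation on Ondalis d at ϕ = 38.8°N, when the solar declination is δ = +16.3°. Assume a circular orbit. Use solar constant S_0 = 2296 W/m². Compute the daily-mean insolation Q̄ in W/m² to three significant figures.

Q̄ ≈ 764 W/m²

cos h₀ = −tan(+38.8°) tan(+16.300°) = -0.2351, h₀ = 1.8081 rad.
Bracket: h₀ sin ϕ sin δ + cos ϕ cos δ sin h₀ = 1.8081×0.62660×0.28067 + 0.77934×0.95981×0.97197 = 0.317987 + 0.727051 = 1.045038.
Q̄ = (S_0/π) × [bracket] = (2296/π) × 1.045038 = 763.8 W/m².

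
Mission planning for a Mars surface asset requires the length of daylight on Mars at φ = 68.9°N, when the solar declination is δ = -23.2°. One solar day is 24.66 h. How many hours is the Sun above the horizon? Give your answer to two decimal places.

cos H₀ = −tan φ · tan δ = 1.1107 ≥ 1, so the Sun never rises (polar night) and H₀ = 0.
Daylight = 2H₀/(2π) × 24.66 h = (0.0000/π) × 24.66 = 0.00 h.

0.00 h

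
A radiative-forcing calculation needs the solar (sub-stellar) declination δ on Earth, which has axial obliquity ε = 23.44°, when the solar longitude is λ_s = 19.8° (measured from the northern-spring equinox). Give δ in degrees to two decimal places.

sin δ = sin ε · sin λ_s = sin 23.44° × sin 19.8° = 0.134746.
δ = arcsin(0.134746) = +7.74°.

δ = +7.74°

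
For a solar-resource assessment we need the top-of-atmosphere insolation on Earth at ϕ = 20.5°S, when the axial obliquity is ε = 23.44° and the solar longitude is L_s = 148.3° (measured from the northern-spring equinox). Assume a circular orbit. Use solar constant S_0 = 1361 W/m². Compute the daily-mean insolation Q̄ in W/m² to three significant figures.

Solar declination: sin δ = sin ε · sin L_s = sin 23.44° × sin 148.3° = 0.20903, so δ = +12.065°.
cos h₀ = −tan(-20.5°) tan(+12.065°) = 0.0799, h₀ = 1.4908 rad.
Bracket: h₀ sin ϕ sin δ + cos ϕ cos δ sin h₀ = 1.4908×-0.35021×0.20903 + 0.93667×0.97791×0.99680 = -0.109133 + 0.913048 = 0.803915.
Q̄ = (S_0/π) × [bracket] = (1361/π) × 0.803915 = 348.3 W/m².

Q̄ ≈ 348 W/m²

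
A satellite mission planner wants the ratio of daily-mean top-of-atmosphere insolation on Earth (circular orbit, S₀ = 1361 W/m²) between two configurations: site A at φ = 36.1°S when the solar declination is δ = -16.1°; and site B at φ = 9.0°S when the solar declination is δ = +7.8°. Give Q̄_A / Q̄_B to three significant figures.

— Configuration A (φ=-36.1°):
cos H₀ = −tan(-36.1°) tan(-16.100°) = -0.2105, H₀ = 1.7829 rad.
Bracket: H₀ sin φ sin δ + cos φ cos δ sin H₀ = 1.7829×-0.58920×-0.27731 + 0.80799×0.96078×0.97760 = 0.291310 + 0.758911 = 1.050221.
Q̄ = (S₀/π) × [bracket] = (1361/π) × 1.050221 = 454.98 W/m².
— Configuration B (φ=-9.0°):
cos H₀ = −tan(-9.0°) tan(+7.800°) = 0.0217, H₀ = 1.5491 rad.
Bracket: H₀ sin φ sin δ + cos φ cos δ sin H₀ = 1.5491×-0.15643×0.13572 + 0.98769×0.99075×0.99976 = -0.032888 + 0.978319 = 0.945431.
Q̄ = (S₀/π) × [bracket] = (1361/π) × 0.945431 = 409.58 W/m².
Ratio Q̄_A / Q̄_B = 454.98 / 409.58 = 1.111.

Q̄_A / Q̄_B ≈ 1.11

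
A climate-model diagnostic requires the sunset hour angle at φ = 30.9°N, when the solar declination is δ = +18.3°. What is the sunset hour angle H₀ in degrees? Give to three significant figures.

H₀ = 101°

cos H₀ = −tan φ · tan δ = −tan(+30.9°) × tan(+18.300°) = -0.1979, so H₀ = 1.7700 rad = 101.42°.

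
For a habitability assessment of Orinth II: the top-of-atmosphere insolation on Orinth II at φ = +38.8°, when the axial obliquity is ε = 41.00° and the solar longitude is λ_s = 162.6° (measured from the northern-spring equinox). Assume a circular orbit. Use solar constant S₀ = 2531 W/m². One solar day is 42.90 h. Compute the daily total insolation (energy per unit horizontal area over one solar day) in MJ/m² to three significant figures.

120 MJ/m²

Solar declination: sin δ = sin ε · sin λ_s = sin 41.00° × sin 162.6° = 0.19619, so δ = +11.314°.
cos H₀ = −tan(+38.8°) tan(+11.314°) = -0.1609, H₀ = 1.7324 rad.
Bracket: H₀ sin φ sin δ + cos φ cos δ sin H₀ = 1.7324×0.62660×0.19619 + 0.77934×0.98057×0.98698 = 0.212969 + 0.754248 = 0.967217.
Q̄ = (S₀/π) × [bracket] = (2531/π) × 0.967217 = 779.23 W/m².
Daily total = Q̄ × 42.90 h × 3600 s/h = 779.23 × 42.90 × 3600 / 10⁶ = 120.3 MJ/m².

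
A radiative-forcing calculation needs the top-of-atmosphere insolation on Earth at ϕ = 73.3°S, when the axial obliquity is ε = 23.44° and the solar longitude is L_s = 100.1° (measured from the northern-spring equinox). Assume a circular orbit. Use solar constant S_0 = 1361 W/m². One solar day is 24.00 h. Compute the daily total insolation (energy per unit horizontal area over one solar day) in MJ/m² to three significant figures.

0.00 MJ/m²

Solar declination: sin δ = sin ε · sin L_s = sin 23.44° × sin 100.1° = 0.39162, so δ = +23.056°.
cos h₀ = −tan(-73.3°) tan(+23.056°) = 1.4187 ≥ 1 ⇒ polar night, h₀ = 0 and Q̄ = 0.
Daily total = Q̄ × 24.00 h × 3600 s/h = 0.00 MJ/m².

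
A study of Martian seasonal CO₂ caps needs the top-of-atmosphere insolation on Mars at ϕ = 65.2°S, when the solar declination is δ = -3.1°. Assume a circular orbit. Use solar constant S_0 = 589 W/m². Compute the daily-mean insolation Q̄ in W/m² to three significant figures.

cos h₀ = −tan(-65.2°) tan(-3.100°) = -0.1172, h₀ = 1.6883 rad.
Bracket: h₀ sin ϕ sin δ + cos ϕ cos δ sin h₀ = 1.6883×-0.90778×-0.05408 + 0.41945×0.99854×0.99311 = 0.082883 + 0.415952 = 0.498835.
Q̄ = (S_0/π) × [bracket] = (589/π) × 0.498835 = 93.52 W/m².

Q̄ ≈ 93.5 W/m²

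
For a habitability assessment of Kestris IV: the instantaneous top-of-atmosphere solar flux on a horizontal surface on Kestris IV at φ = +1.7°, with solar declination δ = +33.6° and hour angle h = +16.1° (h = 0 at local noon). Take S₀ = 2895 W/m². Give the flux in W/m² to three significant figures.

cos θ_z = sin φ sin δ + cos φ cos δ cos h = 0.016417 + 0.799901 = 0.816318.
Flux = S₀ · cos θ_z = 2895 × 0.816318 = 2363 W/m².

2.36e+03 W/m²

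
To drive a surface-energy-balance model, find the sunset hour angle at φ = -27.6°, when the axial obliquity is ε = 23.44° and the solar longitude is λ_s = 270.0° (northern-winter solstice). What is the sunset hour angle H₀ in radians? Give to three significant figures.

H₀ = 1.80 rad

Solar declination: sin δ = sin ε · sin λ_s = sin 23.44° × sin 270.0° = -0.39779, so δ = -23.440°.
cos H₀ = −tan φ · tan δ = −tan(-27.6°) × tan(-23.440°) = -0.2267, so H₀ = 1.7994 rad = 103.10°.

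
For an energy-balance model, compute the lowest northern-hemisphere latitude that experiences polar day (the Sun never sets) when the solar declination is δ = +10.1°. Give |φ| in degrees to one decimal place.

Polar day requires cos H₀ = −tan φ tan δ ≤ −1, i.e. tan φ tan δ ≥ 1.
The boundary is |tan φ| · |tan δ| = 1, so |φ| = 90° − |δ| = 90° − 10.1° = 79.9° in the northern hemisphere.

|φ| = 79.9°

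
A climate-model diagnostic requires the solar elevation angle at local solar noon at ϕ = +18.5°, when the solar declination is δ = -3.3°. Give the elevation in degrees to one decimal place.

68.2°

At local noon the hour angle is zero, so the zenith angle equals |ϕ − δ| = |+18.5° − (-3.300°)| = 21.800°.
Elevation = 90° − 21.800° = 68.2°.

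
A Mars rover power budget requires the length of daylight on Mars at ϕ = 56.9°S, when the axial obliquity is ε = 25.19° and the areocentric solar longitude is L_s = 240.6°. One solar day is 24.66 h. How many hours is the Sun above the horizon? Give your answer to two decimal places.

17.50 h

sin δ = sin 25.19° × sin 240.6° = -0.37081, so δ = -21.765°.
cos h₀ = −tan ϕ · tan δ = −tan(-56.9°) × tan(-21.765°) = -0.6125, so h₀ = 2.2300 rad = 127.77°.
Daylight = 2h₀/(2π) × 24.66 h = (2.2300/π) × 24.66 = 17.50 h.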